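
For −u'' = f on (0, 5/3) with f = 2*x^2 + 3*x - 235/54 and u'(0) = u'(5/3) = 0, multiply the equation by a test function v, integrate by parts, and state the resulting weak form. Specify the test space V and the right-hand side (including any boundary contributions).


V = H^1(0, 5/3) (no boundary constraint on v; u is determined up to an additive constant); weak form: ∫_0^5/3 u'v' dx = ∫_0^5/3 (2*x^2 + 3*x - 235/54) v dx for all v ∈ V.

Multiply both sides by a test function v and integrate from 0 to 5/3:
  ∫_0^5/3 −u''(x) v(x) dx = ∫_0^5/3 f(x) v(x) dx.
Integrate the LHS by parts once:
  ∫_0^5/3 −u'' v dx = −[u'(x) v(x)]_0^5/3 + ∫_0^5/3 u'(x) v'(x) dx.
Thus ∫_0^5/3 u'(x) v'(x) dx = ∫_0^5/3 f(x) v(x) dx + [u'(x) v(x)]_0^5/3.
Choose V so that boundary terms are either known or forced to vanish.
u has homogeneous Neumann: u'(0) = u'(5/3) = 0. So [u' v]_0^5/3 = 0·v(5/3) − 0·v(0) = 0 for any v; take V = H^1(0, 5/3).
Weak formulation: find u (satisfying any essential BC) such that ∫_0^5/3 u'(x) v'(x) dx = ∫_0^5/3 f v dx for all v ∈ V (homogeneous Neumann, so boundary terms vanish).
Substituting f(x) = 2*x^2 + 3*x - 235/54, the right-hand side is ∫_0^5/3 (2*x^2 + 3*x - 235/54) v dx.
Compatibility check (pure Neumann): taking v ≡ 1 ∈ V gives 0 = ∫_0^5/3 f dx + (0) − (0), i.e. ∫_0^5/3 f dx must equal u'(0) − u'(5/3) = 0. Indeed ∫_0^5/3 (2*x^2 + 3*x - 235/54) dx = 0, so the data are compatible. The solution is then unique only up to an additive constant (fix it e.g. by requiring ∫_0^5/3 u dx = 0).


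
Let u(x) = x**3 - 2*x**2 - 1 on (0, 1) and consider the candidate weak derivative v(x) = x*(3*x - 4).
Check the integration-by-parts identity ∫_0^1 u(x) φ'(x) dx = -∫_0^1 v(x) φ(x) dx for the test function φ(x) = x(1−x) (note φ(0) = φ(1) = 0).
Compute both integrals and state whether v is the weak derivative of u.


LHS = 11/60, RHS = 11/60. Yes, v = u' weakly.

u(x) = x**3 - 2*x**2 - 1, classical derivative u'(x) = 3*x**2 - 4*x.
φ(x) = x(1−x), so φ'(x) = 1 - 2*x.
Note φ(0) = φ(1) = 0, so the boundary term u·φ vanishes.
LHS = ∫_0^1 u(x) φ'(x) dx = ∫_0^1 (-2*x^4 + 5*x^3 - 2*x^2 + 2*x - 1) dx. Term by term:
  ∫_0^1 -2*x^4 dx = -2/5;  ∫_0^1 5*x^3 dx = 5/4;  ∫_0^1 -2*x^2 dx = -2/3;
  ∫_0^1 2*x dx = 1;  ∫_0^1 -1 dx = -1.
Sum: -2/5 + 5/4 − 2/3 + 1 − 1 = 11/60.
So LHS = 11/60.
∫_0^1 v(x) φ(x) dx = ∫_0^1 (-3*x^4 + 7*x^3 - 4*x^2) dx. Term by term:
  ∫_0^1 -3*x^4 dx = -3/5;  ∫_0^1 7*x^3 dx = 7/4;  ∫_0^1 -4*x^2 dx = -4/3.
Sum: -3/5 + 7/4 − 4/3 = -11/60.
So RHS = -∫_0^1 v(x) φ(x) dx = 11/60.
LHS = RHS, so the identity holds for this test φ.
Moreover u is smooth here and v(x) = u'(x) = 3*x**2 - 4*x pointwise, so the identity holds for every test function. Hence v is the weak derivative of u.


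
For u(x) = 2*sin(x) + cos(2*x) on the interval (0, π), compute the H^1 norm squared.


||u||_{H^1(0,π)}^2 = -40/3 + 13*π/2

u'(x) = -2*sin(2*x) + 2*cos(x).
Expand u² and (u')² and integrate term by term on (0, π), using: for integers n ≥ 1, ∫_0^π sin²(nx) dx = ∫_0^π cos²(nx) dx = π/2; for n ≠ n', ∫_0^π sin(nx)sin(n'x) dx = ∫_0^π cos(nx)cos(n'x) dx = 0; and by product-to-sum, ∫_0^π sin(nx)cos(n'x) dx = ½∫_0^π [sin((n+n')x) + sin((n−n')x)] dx, which is 0 when n+n' is even and 2n/(n²−n'²) when n+n' is odd (it need not vanish on (0, π)).
  u² squared terms: (2)²·∫sin(x)² dx = 4·π/2 = 2*π;  (1)²·∫cos(2x)² dx = 1·π/2 = π/2.
  u² cross terms: 2·(2)·(1)·∫sin(x)·cos(2x) dx = 4·(-2/3) = -8/3.
  So ∫_0^π u² dx = 2*π + π/2 − 8/3 = -8/3 + 5*π/2.
  (u')² squared terms: (-2)²·∫sin(2x)² dx = 4·π/2 = 2*π;  (2)²·∫cos(x)² dx = 4·π/2 = 2*π.
  (u')² cross terms: 2·(-2)·(2)·∫sin(2x)·cos(x) dx = -8·(4/3) = -32/3.
  So ∫_0^π (u')² dx = 2*π + 2*π − 32/3 = -32/3 + 4*π.
||u||_{H^1}^2 = (-8/3 + 5*π/2) + (-32/3 + 4*π) = -40/3 + 13*π/2.


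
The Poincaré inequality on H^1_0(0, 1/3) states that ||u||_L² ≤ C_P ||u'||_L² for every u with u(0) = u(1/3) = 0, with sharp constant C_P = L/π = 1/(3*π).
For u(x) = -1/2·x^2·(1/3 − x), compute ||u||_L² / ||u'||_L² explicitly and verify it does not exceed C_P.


||u||_L² / ||u'||_L² = sqrt(14)/42 < C_P = 1/(3*π).

u(x) = -1/2·x^2·(1/3 − x), so u'(x) = x*(9*x - 2)/6.
u(x) = -1/2·x^2·(1/3 − x) vanishes at x = 0 and x = 1/3, so u ∈ H^1_0(0, 1/3). Differentiate via the product rule and integrate the resulting polynomials term by term.
  ∫_0^1/3 u² dx = ∫_0^1/3 (x^6/4 - x^5/6 + x^4/36) dx. Term by term:
    ∫_0^1/3 x^6/4 dx = 1/61236;  ∫_0^1/3 -x^5/6 dx = -1/26244;  ∫_0^1/3 x^4/36 dx = 1/43740.
  Sum: 1/61236 − 1/26244 + 1/43740 = 1/918540.
  ∫_0^1/3 (u')² dx = ∫_0^1/3 (9*x^4/4 - x^3 + x^2/9) dx. Term by term:
    ∫_0^1/3 9*x^4/4 dx = 1/540;  ∫_0^1/3 -x^3 dx = -1/324;  ∫_0^1/3 x^2/9 dx = 1/729.
  Sum: 1/540 − 1/324 + 1/729 = 1/7290.
∫_0^1/3 u² dx = 1/918540, so ||u||_L² = sqrt(35)/5670.
∫_0^1/3 (u')² dx = 1/7290, so ||u'||_L² = sqrt(10)/270.
Ratio ||u||_L² / ||u'||_L² = sqrt(14)/42.
Sharp Poincaré constant on H^1_0(0, 1/3) is C_P = L/π = 1/(3*π), achieved by sin(3*π·x).
A polynomial bump cannot attain the sharp Poincaré constant (only the first sine eigenfunction does), so the ratio is strictly less than C_P, consistent with ||u||_L² ≤ C_P ||u'||_L².


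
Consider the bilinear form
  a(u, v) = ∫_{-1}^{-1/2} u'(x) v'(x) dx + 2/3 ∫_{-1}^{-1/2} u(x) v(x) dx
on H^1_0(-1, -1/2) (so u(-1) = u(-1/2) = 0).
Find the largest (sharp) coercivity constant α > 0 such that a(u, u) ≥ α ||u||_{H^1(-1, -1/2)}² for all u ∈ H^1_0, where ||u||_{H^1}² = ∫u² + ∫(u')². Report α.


α = 2*(1 + 6*π^2)/(3*(1 + 4*π^2))

Coercivity of a(·,·) on H^1_0(-1, -1/2) means a(u, u) ≥ α ||u||_{H^1}² for every u ∈ H^1_0.
The interval has length L = 1/2, and Poincaré/coercivity depend only on L. Here a(u, u) = ∫(u')² + (2/3)·∫u².
Here 0 < c = 2/3 < 1. The condition a(u,u) ≥ α||u||_{H^1}² reads (1−α)∫(u')² ≥ (α−c)∫u². Any admissible α is ≤ 1 (rapidly oscillating u have ∫u²/∫(u')² → 0), and α = 1 would force 0 ≥ (1−c)∫u², impossible since c < 1; so 1−α > 0. By the sharp Poincaré inequality on H^1_0 of an interval of length L, ∫(u')² ≥ (π/L)²∫u² with equality for the first sine mode sin(π(x−x₀)/L) (x₀ the left endpoint), so the inequality holds for all u iff (1−α)(π/L)² ≥ α − c, i.e. α ≤ ((π/L)² + c)/((π/L)² + 1) = (1 + c(L/π)²)/(1 + (L/π)²). With (π/L)² = 4*π^2 and c = 2/3, the largest admissible constant is α = ((π/L)² + c)/((π/L)² + 1).
Simplifying, α = 2*(1 + 6*π^2)/(3*(1 + 4*π^2)).


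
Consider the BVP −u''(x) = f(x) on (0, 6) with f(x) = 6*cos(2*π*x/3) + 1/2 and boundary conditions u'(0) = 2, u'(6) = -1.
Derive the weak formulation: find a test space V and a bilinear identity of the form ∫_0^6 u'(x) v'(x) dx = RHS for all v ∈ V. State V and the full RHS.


V = H^1(0, 6) (v unrestricted at boundary; u is determined up to an additive constant); weak form: ∫_0^6 u'v' dx = ∫_0^6 (6*cos(2*π*x/3) + 1/2) v dx − v(6) − 2·v(0) for all v ∈ V.

Multiply both sides by a test function v and integrate from 0 to 6:
  ∫_0^6 −u''(x) v(x) dx = ∫_0^6 f(x) v(x) dx.
Integrate the LHS by parts once:
  ∫_0^6 −u'' v dx = −[u'(x) v(x)]_0^6 + ∫_0^6 u'(x) v'(x) dx.
Thus ∫_0^6 u'(x) v'(x) dx = ∫_0^6 f(x) v(x) dx + [u'(x) v(x)]_0^6.
Choose V so that boundary terms are either known or forced to vanish.
u has inhomogeneous Neumann u'(0) = 2, u'(6) = -1. [u' v]_0^6 = (-1)·v(6) − (2)·v(0) = − v(6) − 2·v(0). Take V = H^1(0, 6); boundary term becomes part of RHS.
Weak formulation: find u (satisfying any essential BC) such that ∫_0^6 u'(x) v'(x) dx = ∫_0^6 f v dx − v(6) − 2·v(0) for all v ∈ V (Neumann data are natural BCs: they enter the RHS as boundary terms).
Substituting f(x) = 6*cos(2*π*x/3) + 1/2, the right-hand side is ∫_0^6 (6*cos(2*π*x/3) + 1/2) v dx − v(6) − 2·v(0).
Compatibility check (pure Neumann): taking v ≡ 1 ∈ V gives 0 = ∫_0^6 f dx + (-1) − (2), i.e. ∫_0^6 f dx must equal u'(0) − u'(6) = 3. Indeed ∫_0^6 (6*cos(2*π*x/3) + 1/2) dx = 3, so the data are compatible. The solution is then unique only up to an additive constant (fix it e.g. by requiring ∫_0^6 u dx = 0).


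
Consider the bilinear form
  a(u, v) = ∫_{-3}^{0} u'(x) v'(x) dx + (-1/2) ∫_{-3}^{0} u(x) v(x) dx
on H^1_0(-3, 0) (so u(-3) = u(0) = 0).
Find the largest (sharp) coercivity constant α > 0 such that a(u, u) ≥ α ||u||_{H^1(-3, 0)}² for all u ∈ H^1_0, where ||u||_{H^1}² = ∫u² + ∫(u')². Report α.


α = (-9/2 + π^2)/(9 + π^2)

Coercivity of a(·,·) on H^1_0(-3, 0) means a(u, u) ≥ α ||u||_{H^1}² for every u ∈ H^1_0.
The interval has length L = 3, and Poincaré/coercivity depend only on L. Here a(u, u) = ∫(u')² + (-1/2)·∫u².
Here c = -1/2 < 0 with |c| < (π/L)² = π^2/9, so coercivity still holds. The condition a(u,u) ≥ α||u||_{H^1}² reads (1−α)∫(u')² ≥ (α−c)∫u². Any admissible α is ≤ 1 (rapidly oscillating u have ∫u²/∫(u')² → 0), and α = 1 would force 0 ≥ (1−c)∫u², impossible since c < 1; so 1−α > 0. By the sharp Poincaré inequality on H^1_0 of an interval of length L, ∫(u')² ≥ (π/L)²∫u² with equality for the first sine mode sin(π(x−x₀)/L) (x₀ the left endpoint), so the inequality holds for all u iff (1−α)(π/L)² ≥ α − c, i.e. α ≤ ((π/L)² + c)/((π/L)² + 1) = (1 + c(L/π)²)/(1 + (L/π)²). (Direct route, valid since c ≤ 0: Poincaré gives c∫u² ≥ c(L/π)²∫(u')², so a(u,u) ≥ (1 + c(L/π)²)∫(u')², while ||u||_{H^1}² ≤ (1 + (L/π)²)∫(u')²; dividing yields the same α.) With (π/L)² = π^2/9 and c = -1/2, the largest admissible constant is α = ((π/L)² + c)/((π/L)² + 1).
Simplifying, α = (-9/2 + π^2)/(9 + π^2).


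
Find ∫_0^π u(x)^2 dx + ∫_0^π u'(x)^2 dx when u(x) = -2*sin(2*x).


||u||_{H^1(0,π)}^2 = 10*π

u'(x) = -4*cos(2*x).
Expand u² and (u')² and integrate term by term on (0, π), using: for integers n ≥ 1, ∫_0^π sin²(nx) dx = ∫_0^π cos²(nx) dx = π/2; for n ≠ n', ∫_0^π sin(nx)sin(n'x) dx = ∫_0^π cos(nx)cos(n'x) dx = 0; and by product-to-sum, ∫_0^π sin(nx)cos(n'x) dx = ½∫_0^π [sin((n+n')x) + sin((n−n')x)] dx, which is 0 when n+n' is even and 2n/(n²−n'²) when n+n' is odd (it need not vanish on (0, π)).
  u² squared terms: (-2)²·∫sin(2x)² dx = 4·π/2 = 2*π.
  So ∫_0^π u² dx = 2*π.
  (u')² squared terms: (-4)²·∫cos(2x)² dx = 16·π/2 = 8*π.
  So ∫_0^π (u')² dx = 8*π.
||u||_{H^1}^2 = (2*π) + (8*π) = 10*π.


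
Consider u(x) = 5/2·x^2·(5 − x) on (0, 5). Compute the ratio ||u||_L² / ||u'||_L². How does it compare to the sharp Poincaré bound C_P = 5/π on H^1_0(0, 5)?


||u||_L² / ||u'||_L² = 5*sqrt(14)/14 < C_P = 5/π.

u(x) = 5/2·x^2·(5 − x), so u'(x) = 5*x*(10 - 3*x)/2.
u(x) = 5/2·x^2·(5 − x) vanishes at x = 0 and x = 5, so u ∈ H^1_0(0, 5). Differentiate via the product rule and integrate the resulting polynomials term by term.
  ∫_0^5 u² dx = ∫_0^5 (25*x^6/4 - 125*x^5/2 + 625*x^4/4) dx. Term by term:
    ∫_0^5 25*x^6/4 dx = 1953125/28;  ∫_0^5 -125*x^5/2 dx = -1953125/12;  ∫_0^5 625*x^4/4 dx = 390625/4.
  Sum: 1953125/28 − 1953125/12 + 390625/4 = 390625/84.
  ∫_0^5 (u')² dx = ∫_0^5 (225*x^4/4 - 375*x^3 + 625*x^2) dx. Term by term:
    ∫_0^5 225*x^4/4 dx = 140625/4;  ∫_0^5 -375*x^3 dx = -234375/4;  ∫_0^5 625*x^2 dx = 78125/3.
  Sum: 140625/4 − 234375/4 + 78125/3 = 15625/6.
∫_0^5 u² dx = 390625/84, so ||u||_L² = 625*sqrt(21)/42.
∫_0^5 (u')² dx = 15625/6, so ||u'||_L² = 125*sqrt(6)/6.
Ratio ||u||_L² / ||u'||_L² = 5*sqrt(14)/14.
Sharp Poincaré constant on H^1_0(0, 5) is C_P = L/π = 5/π, achieved by sin(π/5·x).
A polynomial bump cannot attain the sharp Poincaré constant (only the first sine eigenfunction does), so the ratio is strictly less than C_P, consistent with ||u||_L² ≤ C_P ||u'||_L².


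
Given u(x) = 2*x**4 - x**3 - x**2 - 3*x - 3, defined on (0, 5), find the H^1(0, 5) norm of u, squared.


||u||_{H^1}^2 = 149090965/126

The H^1 norm (squared) on an interval (0, L) is
  ||u||_{H^1}^2 = ∫_0^L u(x)^2 dx + ∫_0^L u'(x)^2 dx.
Compute u'(x) = 8*x**3 - 3*x**2 - 2*x - 3.
Then u(x)^2 = 4*x**8 - 4*x**7 - 3*x**6 - 10*x**5 - 5*x**4 + 12*x**3 + 15*x**2 + 18*x + 9 and u'(x)^2 = 64*x**6 - 48*x**5 - 23*x**4 - 36*x**3 + 22*x**2 + 12*x + 9.
Integrate each monomial from 0 to 5 using ∫_0^5 c·x^n dx = c·5^(n+1)/(n+1):
  ∫_0^5 u(x)^2 dx = ∫_0^5 (4*x^8 - 4*x^7 - 3*x^6 - 10*x^5 - 5*x^4 + 12*x^3 + 15*x^2 + 18*x + 9) dx. Term by term:
    ∫_0^5 4*x^8 dx = 7812500/9;  ∫_0^5 -4*x^7 dx = -390625/2;  ∫_0^5 -3*x^6 dx = -234375/7;
    ∫_0^5 -10*x^5 dx = -78125/3;  ∫_0^5 -5*x^4 dx = -3125;  ∫_0^5 12*x^3 dx = 1875;
    ∫_0^5 15*x^2 dx = 625;  ∫_0^5 18*x dx = 225;  ∫_0^5 9 dx = 45.
  Sum: 7812500/9 − 390625/2 − 234375/7 − 78125/3 − 3125 + 1875 + 625 + 225 + 45 = 77220895/126.
  ∫_0^5 u'(x)^2 dx = ∫_0^5 (64*x^6 - 48*x^5 - 23*x^4 - 36*x^3 + 22*x^2 + 12*x + 9) dx. Term by term:
    ∫_0^5 64*x^6 dx = 5000000/7;  ∫_0^5 -48*x^5 dx = -125000;  ∫_0^5 -23*x^4 dx = -14375;
    ∫_0^5 -36*x^3 dx = -5625;  ∫_0^5 22*x^2 dx = 2750/3;  ∫_0^5 12*x dx = 150;
    ∫_0^5 9 dx = 45.
  Sum: 5000000/7 − 125000 − 14375 − 5625 + 2750/3 + 150 + 45 = 11978345/21.
Adding: ||u||_{H^1}^2 = 77220895/126 + 11978345/21 = 149090965/126.


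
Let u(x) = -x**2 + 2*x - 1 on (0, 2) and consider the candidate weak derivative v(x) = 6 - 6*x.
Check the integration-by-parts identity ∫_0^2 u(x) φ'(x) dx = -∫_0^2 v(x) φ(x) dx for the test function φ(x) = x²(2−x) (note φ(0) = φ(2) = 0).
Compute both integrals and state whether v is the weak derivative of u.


LHS = 8/15, RHS = 8/5. No, v is not the weak derivative of u.

u(x) = -x**2 + 2*x - 1, classical derivative u'(x) = 2 - 2*x.
φ(x) = x²(2−x), so φ'(x) = x*(4 - 3*x).
Note φ(0) = φ(2) = 0, so the boundary term u·φ vanishes.
LHS = ∫_0^2 u(x) φ'(x) dx = ∫_0^2 (3*x^4 - 10*x^3 + 11*x^2 - 4*x) dx. Term by term:
  ∫_0^2 3*x^4 dx = 96/5;  ∫_0^2 -10*x^3 dx = -40;  ∫_0^2 11*x^2 dx = 88/3;
  ∫_0^2 -4*x dx = -8.
Sum: 96/5 − 40 + 88/3 − 8 = 8/15.
So LHS = 8/15.
∫_0^2 v(x) φ(x) dx = ∫_0^2 (6*x^4 - 18*x^3 + 12*x^2) dx. Term by term:
  ∫_0^2 6*x^4 dx = 192/5;  ∫_0^2 -18*x^3 dx = -72;  ∫_0^2 12*x^2 dx = 32.
Sum: 192/5 − 72 + 32 = -8/5.
So RHS = -∫_0^2 v(x) φ(x) dx = 8/5.
LHS − RHS = -16/15 ≠ 0, so the identity fails.
(For a valid weak derivative the identity must hold for EVERY test function, in particular this one. The failure shows v is NOT the weak derivative of u.)
Correct weak derivative would be u'(x) = 2 - 2*x.


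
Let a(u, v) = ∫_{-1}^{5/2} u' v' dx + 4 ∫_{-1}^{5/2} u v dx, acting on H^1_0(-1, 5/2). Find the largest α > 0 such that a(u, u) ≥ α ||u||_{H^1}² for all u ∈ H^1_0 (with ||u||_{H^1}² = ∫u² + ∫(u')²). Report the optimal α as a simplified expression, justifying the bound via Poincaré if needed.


α = 1

Coercivity of a(·,·) on H^1_0(-1, 5/2) means a(u, u) ≥ α ||u||_{H^1}² for every u ∈ H^1_0.
The interval has length L = 7/2, and Poincaré/coercivity depend only on L. Here a(u, u) = ∫(u')² + (4)·∫u².
Here c = 4 ≥ 1, so a(u,u) = ∫(u')² + c∫u² ≥ ∫(u')² + ∫u² = ||u||_{H^1}², i.e. α = 1 works. No larger α is possible: a(u,u) ≥ α||u||_{H^1}² means (1−α)∫(u')² ≥ (α−c)∫u², and for the modes u_n = sin(nπ(x−x₀)/L) (x₀ the left endpoint) one has ∫u_n²/∫(u_n')² = (L/(nπ))² → 0, so a(u_n,u_n)/||u_n||_{H^1}² → 1. Hence the optimal constant is α = 1.
Therefore α = 1.


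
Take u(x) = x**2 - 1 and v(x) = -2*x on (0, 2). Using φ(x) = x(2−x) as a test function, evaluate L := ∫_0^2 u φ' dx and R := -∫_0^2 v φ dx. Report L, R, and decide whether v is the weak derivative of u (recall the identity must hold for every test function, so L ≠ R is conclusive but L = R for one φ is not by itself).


LHS = -8/3, RHS = 8/3. No, v is not the weak derivative of u.

u(x) = x**2 - 1, classical derivative u'(x) = 2*x.
φ(x) = x(2−x), so φ'(x) = 2 - 2*x.
Note φ(0) = φ(2) = 0, so the boundary term u·φ vanishes.
LHS = ∫_0^2 u(x) φ'(x) dx = ∫_0^2 (-2*x^3 + 2*x^2 + 2*x - 2) dx. Term by term:
  ∫_0^2 -2*x^3 dx = -8;  ∫_0^2 2*x^2 dx = 16/3;  ∫_0^2 2*x dx = 4;
  ∫_0^2 -2 dx = -4.
Sum: -8 + 16/3 + 4 − 4 = -8/3.
So LHS = -8/3.
∫_0^2 v(x) φ(x) dx = ∫_0^2 (2*x^3 - 4*x^2) dx. Term by term:
  ∫_0^2 2*x^3 dx = 8;  ∫_0^2 -4*x^2 dx = -32/3.
Sum: 8 − 32/3 = -8/3.
So RHS = -∫_0^2 v(x) φ(x) dx = 8/3.
LHS − RHS = -16/3 ≠ 0, so the identity fails.
(For a valid weak derivative the identity must hold for EVERY test function, in particular this one. The failure shows v is NOT the weak derivative of u.)
Correct weak derivative would be u'(x) = 2*x.


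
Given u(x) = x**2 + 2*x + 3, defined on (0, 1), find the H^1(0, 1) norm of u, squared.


||u||_{H^1}^2 = 433/15

The H^1 norm (squared) on an interval (0, L) is
  ||u||_{H^1}^2 = ∫_0^L u(x)^2 dx + ∫_0^L u'(x)^2 dx.
Compute u'(x) = 2*x + 2.
Then u(x)^2 = x**4 + 4*x**3 + 10*x**2 + 12*x + 9 and u'(x)^2 = 4*x**2 + 8*x + 4.
Integrate each monomial from 0 to 1 using ∫_0^1 c·x^n dx = c·1^(n+1)/(n+1):
  ∫_0^1 u(x)^2 dx = ∫_0^1 (x^4 + 4*x^3 + 10*x^2 + 12*x + 9) dx. Term by term:
    ∫_0^1 x^4 dx = 1/5;  ∫_0^1 4*x^3 dx = 1;  ∫_0^1 10*x^2 dx = 10/3;
    ∫_0^1 12*x dx = 6;  ∫_0^1 9 dx = 9.
  Sum: 1/5 + 1 + 10/3 + 6 + 9 = 293/15.
  ∫_0^1 u'(x)^2 dx = ∫_0^1 (4*x^2 + 8*x + 4) dx. Term by term:
    ∫_0^1 4*x^2 dx = 4/3;  ∫_0^1 8*x dx = 4;  ∫_0^1 4 dx = 4.
  Sum: 4/3 + 4 + 4 = 28/3.
Adding: ||u||_{H^1}^2 = 293/15 + 28/3 = 433/15.


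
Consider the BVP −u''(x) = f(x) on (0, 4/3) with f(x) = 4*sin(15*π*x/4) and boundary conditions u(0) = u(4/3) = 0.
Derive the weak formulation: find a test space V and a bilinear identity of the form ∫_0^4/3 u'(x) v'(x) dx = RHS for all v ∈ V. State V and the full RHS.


V = H^1_0(0, 4/3) (so v(0) = v(4/3) = 0); weak form: ∫_0^4/3 u'v' dx = ∫_0^4/3 (4*sin(15*π*x/4)) v dx for all v ∈ V.

Multiply both sides by a test function v and integrate from 0 to 4/3:
  ∫_0^4/3 −u''(x) v(x) dx = ∫_0^4/3 f(x) v(x) dx.
Integrate the LHS by parts once:
  ∫_0^4/3 −u'' v dx = −[u'(x) v(x)]_0^4/3 + ∫_0^4/3 u'(x) v'(x) dx.
Thus ∫_0^4/3 u'(x) v'(x) dx = ∫_0^4/3 f(x) v(x) dx + [u'(x) v(x)]_0^4/3.
Choose V so that boundary terms are either known or forced to vanish.
u is Dirichlet: u(0) = u(4/3) = 0. Let V = H^1_0(0, 4/3); then v(0) = v(4/3) = 0, and [u' v]_0^4/3 = 0.
Weak formulation: find u (satisfying any essential BC) such that ∫_0^4/3 u'(x) v'(x) dx = ∫_0^4/3 f v dx for all v ∈ V.
Substituting f(x) = 4*sin(15*π*x/4), the right-hand side is ∫_0^4/3 (4*sin(15*π*x/4)) v dx.


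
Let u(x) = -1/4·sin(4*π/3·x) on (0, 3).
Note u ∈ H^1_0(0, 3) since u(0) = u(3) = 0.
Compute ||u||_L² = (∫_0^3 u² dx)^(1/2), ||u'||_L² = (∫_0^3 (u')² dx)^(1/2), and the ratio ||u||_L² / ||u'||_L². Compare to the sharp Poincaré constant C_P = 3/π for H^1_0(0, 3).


||u||_L² / ||u'||_L² = 3/(4*π) < C_P = 3/π.

u(x) = -1/4·sin(4*π/3·x), so u'(x) = -π*cos(4*π*x/3)/3.
Writing u(x) = A·sin(kπx/L) with A = -1/4 and k = 4, use ∫_0^L sin²(kπx/L) dx = L/2 and ∫_0^L cos²(kπx/L) dx = L/2.
u² = 1/16·sin²(4*π/3·x) and (u')² = π^2/9·cos²(4*π/3·x), and each of sin², cos² integrates to L/2 = 3/2 over (0, 3).
∫_0^3 u² dx = 3/32, so ||u||_L² = sqrt(6)/8.
∫_0^3 (u')² dx = π^2/6, so ||u'||_L² = sqrt(6)*π/6.
Ratio ||u||_L² / ||u'||_L² = 3/(4*π).
Sharp Poincaré constant on H^1_0(0, 3) is C_P = L/π = 3/π, achieved by sin(π/3·x).
This is the k = 4 harmonic; the ratio L/(kπ) is strictly less than C_P = L/π, consistent with the sharp inequality ||u||_L² ≤ C_P ||u'||_L².


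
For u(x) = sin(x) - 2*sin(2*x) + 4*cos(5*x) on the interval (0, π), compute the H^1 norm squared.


||u||_{H^1(0,π)}^2 = 1664/21 + 219*π

u'(x) = -20*sin(5*x) + cos(x) - 4*cos(2*x).
Expand u² and (u')² and integrate term by term on (0, π), using: for integers n ≥ 1, ∫_0^π sin²(nx) dx = ∫_0^π cos²(nx) dx = π/2; for n ≠ n', ∫_0^π sin(nx)sin(n'x) dx = ∫_0^π cos(nx)cos(n'x) dx = 0; and by product-to-sum, ∫_0^π sin(nx)cos(n'x) dx = ½∫_0^π [sin((n+n')x) + sin((n−n')x)] dx, which is 0 when n+n' is even and 2n/(n²−n'²) when n+n' is odd (it need not vanish on (0, π)).
  u² squared terms: (-2)²·∫sin(2x)² dx = 4·π/2 = 2*π;  (4)²·∫cos(5x)² dx = 16·π/2 = 8*π;  (1)²·∫sin(x)² dx = 1·π/2 = π/2.
  u² cross terms: 2·(-2)·(4)·∫sin(2x)·cos(5x) dx = -16·(-4/21) = 64/21;  2·(-2)·(1)·∫sin(2x)·sin(x) dx = -4·(0) = 0;  2·(4)·(1)·∫cos(5x)·sin(x) dx = 8·(0) = 0.
  So ∫_0^π u² dx = 2*π + 8*π + π/2 + 64/21 + 0 + 0 = 64/21 + 21*π/2.
  (u')² squared terms: (-20)²·∫sin(5x)² dx = 400·π/2 = 200*π;  (-4)²·∫cos(2x)² dx = 16·π/2 = 8*π;  (1)²·∫cos(x)² dx = 1·π/2 = π/2.
  (u')² cross terms: 2·(-20)·(-4)·∫sin(5x)·cos(2x) dx = 160·(10/21) = 1600/21;  2·(-20)·(1)·∫sin(5x)·cos(x) dx = -40·(0) = 0;  2·(-4)·(1)·∫cos(2x)·cos(x) dx = -8·(0) = 0.
  So ∫_0^π (u')² dx = 200*π + 8*π + π/2 + 1600/21 + 0 + 0 = 1600/21 + 417*π/2.
||u||_{H^1}^2 = (64/21 + 21*π/2) + (1600/21 + 417*π/2) = 1664/21 + 219*π.


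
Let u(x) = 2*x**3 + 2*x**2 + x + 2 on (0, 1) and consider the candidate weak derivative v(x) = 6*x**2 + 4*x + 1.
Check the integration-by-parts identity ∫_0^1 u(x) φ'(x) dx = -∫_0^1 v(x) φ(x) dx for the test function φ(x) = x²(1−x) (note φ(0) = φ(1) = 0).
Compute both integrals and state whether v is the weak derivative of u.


LHS = -29/60, RHS = -29/60. Yes, v = u' weakly.

u(x) = 2*x**3 + 2*x**2 + x + 2, classical derivative u'(x) = 6*x**2 + 4*x + 1.
φ(x) = x²(1−x), so φ'(x) = x*(2 - 3*x).
Note φ(0) = φ(1) = 0, so the boundary term u·φ vanishes.
LHS = ∫_0^1 u(x) φ'(x) dx = ∫_0^1 (-6*x^5 - 2*x^4 + x^3 - 4*x^2 + 4*x) dx. Term by term:
  ∫_0^1 -6*x^5 dx = -1;  ∫_0^1 -2*x^4 dx = -2/5;  ∫_0^1 x^3 dx = 1/4;
  ∫_0^1 -4*x^2 dx = -4/3;  ∫_0^1 4*x dx = 2.
Sum: -1 − 2/5 + 1/4 − 4/3 + 2 = -29/60.
So LHS = -29/60.
∫_0^1 v(x) φ(x) dx = ∫_0^1 (-6*x^5 + 2*x^4 + 3*x^3 + x^2) dx. Term by term:
  ∫_0^1 -6*x^5 dx = -1;  ∫_0^1 2*x^4 dx = 2/5;  ∫_0^1 3*x^3 dx = 3/4;
  ∫_0^1 x^2 dx = 1/3.
Sum: -1 + 2/5 + 3/4 + 1/3 = 29/60.
So RHS = -∫_0^1 v(x) φ(x) dx = -29/60.
LHS = RHS, so the identity holds for this test φ.
Moreover u is smooth here and v(x) = u'(x) = 6*x**2 + 4*x + 1 pointwise, so the identity holds for every test function. Hence v is the weak derivative of u.


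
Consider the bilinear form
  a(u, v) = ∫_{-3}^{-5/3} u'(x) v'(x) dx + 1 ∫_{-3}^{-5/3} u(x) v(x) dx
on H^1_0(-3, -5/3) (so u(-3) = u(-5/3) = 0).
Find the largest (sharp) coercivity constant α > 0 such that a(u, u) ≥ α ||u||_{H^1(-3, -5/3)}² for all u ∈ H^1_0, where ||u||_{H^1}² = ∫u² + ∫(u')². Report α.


α = 1

Coercivity of a(·,·) on H^1_0(-3, -5/3) means a(u, u) ≥ α ||u||_{H^1}² for every u ∈ H^1_0.
The interval has length L = 4/3, and Poincaré/coercivity depend only on L. Here a(u, u) = ∫(u')² + (1)·∫u².
Here c = 1 ≥ 1, so a(u,u) = ∫(u')² + c∫u² ≥ ∫(u')² + ∫u² = ||u||_{H^1}², i.e. α = 1 works. No larger α is possible: a(u,u) ≥ α||u||_{H^1}² means (1−α)∫(u')² ≥ (α−c)∫u², and for the modes u_n = sin(nπ(x−x₀)/L) (x₀ the left endpoint) one has ∫u_n²/∫(u_n')² = (L/(nπ))² → 0, so a(u_n,u_n)/||u_n||_{H^1}² → 1. Hence the optimal constant is α = 1.
Therefore α = 1.


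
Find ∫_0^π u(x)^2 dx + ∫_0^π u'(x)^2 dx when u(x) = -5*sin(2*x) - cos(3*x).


||u||_{H^1(0,π)}^2 = -80 + 135*π/2

u'(x) = 3*sin(3*x) - 10*cos(2*x).
Expand u² and (u')² and integrate term by term on (0, π), using: for integers n ≥ 1, ∫_0^π sin²(nx) dx = ∫_0^π cos²(nx) dx = π/2; for n ≠ n', ∫_0^π sin(nx)sin(n'x) dx = ∫_0^π cos(nx)cos(n'x) dx = 0; and by product-to-sum, ∫_0^π sin(nx)cos(n'x) dx = ½∫_0^π [sin((n+n')x) + sin((n−n')x)] dx, which is 0 when n+n' is even and 2n/(n²−n'²) when n+n' is odd (it need not vanish on (0, π)).
  u² squared terms: (-1)²·∫cos(3x)² dx = 1·π/2 = π/2;  (-5)²·∫sin(2x)² dx = 25·π/2 = 25*π/2.
  u² cross terms: 2·(-1)·(-5)·∫cos(3x)·sin(2x) dx = 10·(-4/5) = -8.
  So ∫_0^π u² dx = π/2 + 25*π/2 − 8 = -8 + 13*π.
  (u')² squared terms: (-10)²·∫cos(2x)² dx = 100·π/2 = 50*π;  (3)²·∫sin(3x)² dx = 9·π/2 = 9*π/2.
  (u')² cross terms: 2·(-10)·(3)·∫cos(2x)·sin(3x) dx = -60·(6/5) = -72.
  So ∫_0^π (u')² dx = 50*π + 9*π/2 − 72 = -72 + 109*π/2.
||u||_{H^1}^2 = (-8 + 13*π) + (-72 + 109*π/2) = -80 + 135*π/2.


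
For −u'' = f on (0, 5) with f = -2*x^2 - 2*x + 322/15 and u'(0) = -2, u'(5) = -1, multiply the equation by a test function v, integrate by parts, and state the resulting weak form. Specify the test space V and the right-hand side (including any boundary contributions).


V = H^1(0, 5) (v unrestricted at boundary; u is determined up to an additive constant); weak form: ∫_0^5 u'v' dx = ∫_0^5 (-2*x^2 - 2*x + 322/15) v dx − v(5) + 2·v(0) for all v ∈ V.

Multiply both sides by a test function v and integrate from 0 to 5:
  ∫_0^5 −u''(x) v(x) dx = ∫_0^5 f(x) v(x) dx.
Integrate the LHS by parts once:
  ∫_0^5 −u'' v dx = −[u'(x) v(x)]_0^5 + ∫_0^5 u'(x) v'(x) dx.
Thus ∫_0^5 u'(x) v'(x) dx = ∫_0^5 f(x) v(x) dx + [u'(x) v(x)]_0^5.
Choose V so that boundary terms are either known or forced to vanish.
u has inhomogeneous Neumann u'(0) = -2, u'(5) = -1. [u' v]_0^5 = (-1)·v(5) − (-2)·v(0) = − v(5) + 2·v(0). Take V = H^1(0, 5); boundary term becomes part of RHS.
Weak formulation: find u (satisfying any essential BC) such that ∫_0^5 u'(x) v'(x) dx = ∫_0^5 f v dx − v(5) + 2·v(0) for all v ∈ V (Neumann data are natural BCs: they enter the RHS as boundary terms).
Substituting f(x) = -2*x^2 - 2*x + 322/15, the right-hand side is ∫_0^5 (-2*x^2 - 2*x + 322/15) v dx − v(5) + 2·v(0).
Compatibility check (pure Neumann): taking v ≡ 1 ∈ V gives 0 = ∫_0^5 f dx + (-1) − (-2), i.e. ∫_0^5 f dx must equal u'(0) − u'(5) = -1. Indeed ∫_0^5 (-2*x^2 - 2*x + 322/15) dx = -1, so the data are compatible. The solution is then unique only up to an additive constant (fix it e.g. by requiring ∫_0^5 u dx = 0).


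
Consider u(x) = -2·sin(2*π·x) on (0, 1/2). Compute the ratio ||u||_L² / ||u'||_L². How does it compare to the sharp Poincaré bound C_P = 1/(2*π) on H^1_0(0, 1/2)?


||u||_L² / ||u'||_L² = 1/(2*π) = C_P.

u(x) = -2·sin(2*π·x), so u'(x) = -4*π*cos(2*π*x).
Writing u(x) = A·sin(kπx/L) with A = -2 and k = 1, use ∫_0^L sin²(kπx/L) dx = L/2 and ∫_0^L cos²(kπx/L) dx = L/2.
u² = 4·sin²(2*π·x) and (u')² = 16*π^2·cos²(2*π·x), and each of sin², cos² integrates to L/2 = 1/4 over (0, 1/2).
∫_0^1/2 u² dx = 1, so ||u||_L² = 1.
∫_0^1/2 (u')² dx = 4*π^2, so ||u'||_L² = 2*π.
Ratio ||u||_L² / ||u'||_L² = 1/(2*π).
Sharp Poincaré constant on H^1_0(0, 1/2) is C_P = L/π = 1/(2*π), achieved by sin(2*π·x).
This is the k = 1 eigenfunction (up to amplitude), so the ratio equals the sharp Poincaré constant exactly.


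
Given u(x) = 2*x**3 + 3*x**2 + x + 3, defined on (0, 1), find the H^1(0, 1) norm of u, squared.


||u||_{H^1}^2 = 16003/210

The H^1 norm (squared) on an interval (0, L) is
  ||u||_{H^1}^2 = ∫_0^L u(x)^2 dx + ∫_0^L u'(x)^2 dx.
Compute u'(x) = 6*x**2 + 6*x + 1.
Then u(x)^2 = 4*x**6 + 12*x**5 + 13*x**4 + 18*x**3 + 19*x**2 + 6*x + 9 and u'(x)^2 = 36*x**4 + 72*x**3 + 48*x**2 + 12*x + 1.
Integrate each monomial from 0 to 1 using ∫_0^1 c·x^n dx = c·1^(n+1)/(n+1):
  ∫_0^1 u(x)^2 dx = ∫_0^1 (4*x^6 + 12*x^5 + 13*x^4 + 18*x^3 + 19*x^2 + 6*x + 9) dx. Term by term:
    ∫_0^1 4*x^6 dx = 4/7;  ∫_0^1 12*x^5 dx = 2;  ∫_0^1 13*x^4 dx = 13/5;
    ∫_0^1 18*x^3 dx = 9/2;  ∫_0^1 19*x^2 dx = 19/3;  ∫_0^1 6*x dx = 3;
    ∫_0^1 9 dx = 9.
  Sum: 4/7 + 2 + 13/5 + 9/2 + 19/3 + 3 + 9 = 5881/210.
  ∫_0^1 u'(x)^2 dx = ∫_0^1 (36*x^4 + 72*x^3 + 48*x^2 + 12*x + 1) dx. Term by term:
    ∫_0^1 36*x^4 dx = 36/5;  ∫_0^1 72*x^3 dx = 18;  ∫_0^1 48*x^2 dx = 16;
    ∫_0^1 12*x dx = 6;  ∫_0^1 1 dx = 1.
  Sum: 36/5 + 18 + 16 + 6 + 1 = 241/5.
Adding: ||u||_{H^1}^2 = 5881/210 + 241/5 = 16003/210.


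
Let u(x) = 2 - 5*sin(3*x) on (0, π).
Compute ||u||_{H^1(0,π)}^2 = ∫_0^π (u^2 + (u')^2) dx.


||u||_{H^1(0,π)}^2 = -40/3 + 129*π

u'(x) = -15*cos(3*x).
Expand u² and (u')² and integrate term by term on (0, π), using: for integers n ≥ 1, ∫_0^π sin²(nx) dx = ∫_0^π cos²(nx) dx = π/2; for n ≠ n', ∫_0^π sin(nx)sin(n'x) dx = ∫_0^π cos(nx)cos(n'x) dx = 0; and by product-to-sum, ∫_0^π sin(nx)cos(n'x) dx = ½∫_0^π [sin((n+n')x) + sin((n−n')x)] dx, which is 0 when n+n' is even and 2n/(n²−n'²) when n+n' is odd (it need not vanish on (0, π)). For the constant mode: ∫_0^π 1 dx = π, ∫_0^π cos(nx) dx = 0, ∫_0^π sin(nx) dx = (1−(−1)^n)/n.
  u² squared terms: (2)²·∫1 dx = 4·π = 4*π;  (-5)²·∫sin(3x)² dx = 25·π/2 = 25*π/2.
  u² cross terms: 2·(2)·(-5)·∫1·sin(3x) dx = -20·(2/3) = -40/3.
  So ∫_0^π u² dx = 4*π + 25*π/2 − 40/3 = -40/3 + 33*π/2.
  (u')² squared terms: (-15)²·∫cos(3x)² dx = 225·π/2 = 225*π/2.
  So ∫_0^π (u')² dx = 225*π/2.
||u||_{H^1}^2 = (-40/3 + 33*π/2) + (225*π/2) = -40/3 + 129*π.


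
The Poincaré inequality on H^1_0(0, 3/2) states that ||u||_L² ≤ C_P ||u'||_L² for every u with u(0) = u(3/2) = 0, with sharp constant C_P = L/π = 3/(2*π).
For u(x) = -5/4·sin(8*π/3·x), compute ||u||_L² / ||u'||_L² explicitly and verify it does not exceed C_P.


||u||_L² / ||u'||_L² = 3/(8*π) < C_P = 3/(2*π).

u(x) = -5/4·sin(8*π/3·x), so u'(x) = -10*π*cos(8*π*x/3)/3.
Writing u(x) = A·sin(kπx/L) with A = -5/4 and k = 4, use ∫_0^L sin²(kπx/L) dx = L/2 and ∫_0^L cos²(kπx/L) dx = L/2.
u² = 25/16·sin²(8*π/3·x) and (u')² = 100*π^2/9·cos²(8*π/3·x), and each of sin², cos² integrates to L/2 = 3/4 over (0, 3/2).
∫_0^3/2 u² dx = 75/64, so ||u||_L² = 5*sqrt(3)/8.
∫_0^3/2 (u')² dx = 25*π^2/3, so ||u'||_L² = 5*sqrt(3)*π/3.
Ratio ||u||_L² / ||u'||_L² = 3/(8*π).
Sharp Poincaré constant on H^1_0(0, 3/2) is C_P = L/π = 3/(2*π), achieved by sin(2*π/3·x).
This is the k = 4 harmonic; the ratio L/(kπ) is strictly less than C_P = L/π, consistent with the sharp inequality ||u||_L² ≤ C_P ||u'||_L².


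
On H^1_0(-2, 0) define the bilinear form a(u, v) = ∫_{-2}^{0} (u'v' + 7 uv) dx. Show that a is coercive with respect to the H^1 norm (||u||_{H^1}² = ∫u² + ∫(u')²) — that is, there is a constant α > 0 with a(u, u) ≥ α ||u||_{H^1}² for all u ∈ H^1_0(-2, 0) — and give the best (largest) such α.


α = 1

Coercivity of a(·,·) on H^1_0(-2, 0) means a(u, u) ≥ α ||u||_{H^1}² for every u ∈ H^1_0.
The interval has length L = 2, and Poincaré/coercivity depend only on L. Here a(u, u) = ∫(u')² + (7)·∫u².
Here c = 7 ≥ 1, so a(u,u) = ∫(u')² + c∫u² ≥ ∫(u')² + ∫u² = ||u||_{H^1}², i.e. α = 1 works. No larger α is possible: a(u,u) ≥ α||u||_{H^1}² means (1−α)∫(u')² ≥ (α−c)∫u², and for the modes u_n = sin(nπ(x−x₀)/L) (x₀ the left endpoint) one has ∫u_n²/∫(u_n')² = (L/(nπ))² → 0, so a(u_n,u_n)/||u_n||_{H^1}² → 1. Hence the optimal constant is α = 1.
Therefore α = 1.


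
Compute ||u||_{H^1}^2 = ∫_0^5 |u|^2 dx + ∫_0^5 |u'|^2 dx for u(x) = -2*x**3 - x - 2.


||u||_{H^1}^2 = 1501700/21

The H^1 norm (squared) on an interval (0, L) is
  ||u||_{H^1}^2 = ∫_0^L u(x)^2 dx + ∫_0^L u'(x)^2 dx.
Compute u'(x) = -6*x**2 - 1.
Then u(x)^2 = 4*x**6 + 4*x**4 + 8*x**3 + x**2 + 4*x + 4 and u'(x)^2 = 36*x**4 + 12*x**2 + 1.
Integrate each monomial from 0 to 5 using ∫_0^5 c·x^n dx = c·5^(n+1)/(n+1):
  ∫_0^5 u(x)^2 dx = ∫_0^5 (4*x^6 + 4*x^4 + 8*x^3 + x^2 + 4*x + 4) dx. Term by term:
    ∫_0^5 4*x^6 dx = 312500/7;  ∫_0^5 4*x^4 dx = 2500;  ∫_0^5 8*x^3 dx = 1250;
    ∫_0^5 x^2 dx = 125/3;  ∫_0^5 4*x dx = 50;  ∫_0^5 4 dx = 20.
  Sum: 312500/7 + 2500 + 1250 + 125/3 + 50 + 20 = 1018595/21.
  ∫_0^5 u'(x)^2 dx = ∫_0^5 (36*x^4 + 12*x^2 + 1) dx. Term by term:
    ∫_0^5 36*x^4 dx = 22500;  ∫_0^5 12*x^2 dx = 500;  ∫_0^5 1 dx = 5.
  Sum: 22500 + 500 + 5 = 23005.
Adding: ||u||_{H^1}^2 = 1018595/21 + 23005 = 1501700/21.


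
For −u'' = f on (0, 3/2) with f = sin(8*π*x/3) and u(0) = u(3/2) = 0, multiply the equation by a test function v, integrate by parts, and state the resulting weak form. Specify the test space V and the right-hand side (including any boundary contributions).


V = H^1_0(0, 3/2) (so v(0) = v(3/2) = 0); weak form: ∫_0^3/2 u'v' dx = ∫_0^3/2 (sin(8*π*x/3)) v dx for all v ∈ V.

Multiply both sides by a test function v and integrate from 0 to 3/2:
  ∫_0^3/2 −u''(x) v(x) dx = ∫_0^3/2 f(x) v(x) dx.
Integrate the LHS by parts once:
  ∫_0^3/2 −u'' v dx = −[u'(x) v(x)]_0^3/2 + ∫_0^3/2 u'(x) v'(x) dx.
Thus ∫_0^3/2 u'(x) v'(x) dx = ∫_0^3/2 f(x) v(x) dx + [u'(x) v(x)]_0^3/2.
Choose V so that boundary terms are either known or forced to vanish.
u is Dirichlet: u(0) = u(3/2) = 0. Let V = H^1_0(0, 3/2); then v(0) = v(3/2) = 0, and [u' v]_0^3/2 = 0.
Weak formulation: find u (satisfying any essential BC) such that ∫_0^3/2 u'(x) v'(x) dx = ∫_0^3/2 f v dx for all v ∈ V.
Substituting f(x) = sin(8*π*x/3), the right-hand side is ∫_0^3/2 (sin(8*π*x/3)) v dx.


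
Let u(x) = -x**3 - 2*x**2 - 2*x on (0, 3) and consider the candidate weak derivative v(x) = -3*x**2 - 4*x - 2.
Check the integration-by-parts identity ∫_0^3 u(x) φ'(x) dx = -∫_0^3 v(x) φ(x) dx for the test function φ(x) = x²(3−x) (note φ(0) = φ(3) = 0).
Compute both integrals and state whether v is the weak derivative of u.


LHS = 135, RHS = 135. Yes, v = u' weakly.

u(x) = -x**3 - 2*x**2 - 2*x, classical derivative u'(x) = -3*x**2 - 4*x - 2.
φ(x) = x²(3−x), so φ'(x) = 3*x*(2 - x).
Note φ(0) = φ(3) = 0, so the boundary term u·φ vanishes.
LHS = ∫_0^3 u(x) φ'(x) dx = ∫_0^3 (3*x^5 - 6*x^3 - 12*x^2) dx. Term by term:
  ∫_0^3 3*x^5 dx = 729/2;  ∫_0^3 -6*x^3 dx = -243/2;  ∫_0^3 -12*x^2 dx = -108.
Sum: 729/2 − 243/2 − 108 = 135.
So LHS = 135.
∫_0^3 v(x) φ(x) dx = ∫_0^3 (3*x^5 - 5*x^4 - 10*x^3 - 6*x^2) dx. Term by term:
  ∫_0^3 3*x^5 dx = 729/2;  ∫_0^3 -5*x^4 dx = -243;  ∫_0^3 -10*x^3 dx = -405/2;
  ∫_0^3 -6*x^2 dx = -54.
Sum: 729/2 − 243 − 405/2 − 54 = -135.
So RHS = -∫_0^3 v(x) φ(x) dx = 135.
LHS = RHS, so the identity holds for this test φ.
Moreover u is smooth here and v(x) = u'(x) = -3*x**2 - 4*x - 2 pointwise, so the identity holds for every test function. Hence v is the weak derivative of u.


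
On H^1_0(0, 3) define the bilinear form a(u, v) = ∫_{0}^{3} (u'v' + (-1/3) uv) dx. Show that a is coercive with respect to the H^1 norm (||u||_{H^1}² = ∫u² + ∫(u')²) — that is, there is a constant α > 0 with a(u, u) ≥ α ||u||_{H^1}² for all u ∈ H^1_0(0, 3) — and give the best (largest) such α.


α = (-3 + π^2)/(9 + π^2)

Coercivity of a(·,·) on H^1_0(0, 3) means a(u, u) ≥ α ||u||_{H^1}² for every u ∈ H^1_0.
The interval has length L = 3, and Poincaré/coercivity depend only on L. Here a(u, u) = ∫(u')² + (-1/3)·∫u².
Here c = -1/3 < 0 with |c| < (π/L)² = π^2/9, so coercivity still holds. The condition a(u,u) ≥ α||u||_{H^1}² reads (1−α)∫(u')² ≥ (α−c)∫u². Any admissible α is ≤ 1 (rapidly oscillating u have ∫u²/∫(u')² → 0), and α = 1 would force 0 ≥ (1−c)∫u², impossible since c < 1; so 1−α > 0. By the sharp Poincaré inequality on H^1_0 of an interval of length L, ∫(u')² ≥ (π/L)²∫u² with equality for the first sine mode sin(π(x−x₀)/L) (x₀ the left endpoint), so the inequality holds for all u iff (1−α)(π/L)² ≥ α − c, i.e. α ≤ ((π/L)² + c)/((π/L)² + 1) = (1 + c(L/π)²)/(1 + (L/π)²). (Direct route, valid since c ≤ 0: Poincaré gives c∫u² ≥ c(L/π)²∫(u')², so a(u,u) ≥ (1 + c(L/π)²)∫(u')², while ||u||_{H^1}² ≤ (1 + (L/π)²)∫(u')²; dividing yields the same α.) With (π/L)² = π^2/9 and c = -1/3, the largest admissible constant is α = ((π/L)² + c)/((π/L)² + 1).
Simplifying, α = (-3 + π^2)/(9 + π^2).


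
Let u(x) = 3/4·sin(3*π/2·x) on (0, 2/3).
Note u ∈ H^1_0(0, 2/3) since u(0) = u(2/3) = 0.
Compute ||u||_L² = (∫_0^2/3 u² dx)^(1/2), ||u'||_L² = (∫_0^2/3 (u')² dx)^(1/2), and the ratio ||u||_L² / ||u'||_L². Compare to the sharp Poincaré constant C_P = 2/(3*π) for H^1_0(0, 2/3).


||u||_L² / ||u'||_L² = 2/(3*π) = C_P.

u(x) = 3/4·sin(3*π/2·x), so u'(x) = 9*π*cos(3*π*x/2)/8.
Writing u(x) = A·sin(kπx/L) with A = 3/4 and k = 1, use ∫_0^L sin²(kπx/L) dx = L/2 and ∫_0^L cos²(kπx/L) dx = L/2.
u² = 9/16·sin²(3*π/2·x) and (u')² = 81*π^2/64·cos²(3*π/2·x), and each of sin², cos² integrates to L/2 = 1/3 over (0, 2/3).
∫_0^2/3 u² dx = 3/16, so ||u||_L² = sqrt(3)/4.
∫_0^2/3 (u')² dx = 27*π^2/64, so ||u'||_L² = 3*sqrt(3)*π/8.
Ratio ||u||_L² / ||u'||_L² = 2/(3*π).
Sharp Poincaré constant on H^1_0(0, 2/3) is C_P = L/π = 2/(3*π), achieved by sin(3*π/2·x).
This is the k = 1 eigenfunction (up to amplitude), so the ratio equals the sharp Poincaré constant exactly.


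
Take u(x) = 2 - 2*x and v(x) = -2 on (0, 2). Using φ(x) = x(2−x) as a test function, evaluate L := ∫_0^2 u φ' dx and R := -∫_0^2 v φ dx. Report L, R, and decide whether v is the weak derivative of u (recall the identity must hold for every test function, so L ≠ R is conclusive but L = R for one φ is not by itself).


LHS = 8/3, RHS = 8/3. Yes, v = u' weakly.

u(x) = 2 - 2*x, classical derivative u'(x) = -2.
φ(x) = x(2−x), so φ'(x) = 2 - 2*x.
Note φ(0) = φ(2) = 0, so the boundary term u·φ vanishes.
LHS = ∫_0^2 u(x) φ'(x) dx = ∫_0^2 (4*x^2 - 8*x + 4) dx. Term by term:
  ∫_0^2 4*x^2 dx = 32/3;  ∫_0^2 -8*x dx = -16;  ∫_0^2 4 dx = 8.
Sum: 32/3 − 16 + 8 = 8/3.
So LHS = 8/3.
∫_0^2 v(x) φ(x) dx = ∫_0^2 (2*x^2 - 4*x) dx. Term by term:
  ∫_0^2 2*x^2 dx = 16/3;  ∫_0^2 -4*x dx = -8.
Sum: 16/3 − 8 = -8/3.
So RHS = -∫_0^2 v(x) φ(x) dx = 8/3.
LHS = RHS, so the identity holds for this test φ.
Moreover u is smooth here and v(x) = u'(x) = -2 pointwise, so the identity holds for every test function. Hence v is the weak derivative of u.


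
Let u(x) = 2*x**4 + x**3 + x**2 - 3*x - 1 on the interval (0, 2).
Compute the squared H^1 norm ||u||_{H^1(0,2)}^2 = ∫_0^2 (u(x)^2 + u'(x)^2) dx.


||u||_{H^1}^2 = 642832/315

The H^1 norm (squared) on an interval (0, L) is
  ||u||_{H^1}^2 = ∫_0^L u(x)^2 dx + ∫_0^L u'(x)^2 dx.
Compute u'(x) = 8*x**3 + 3*x**2 + 2*x - 3.
Then u(x)^2 = 4*x**8 + 4*x**7 + 5*x**6 - 10*x**5 - 9*x**4 - 8*x**3 + 7*x**2 + 6*x + 1 and u'(x)^2 = 64*x**6 + 48*x**5 + 41*x**4 - 36*x**3 - 14*x**2 - 12*x + 9.
Integrate each monomial from 0 to 2 using ∫_0^2 c·x^n dx = c·2^(n+1)/(n+1):
  ∫_0^2 u(x)^2 dx = ∫_0^2 (4*x^8 + 4*x^7 + 5*x^6 - 10*x^5 - 9*x^4 - 8*x^3 + 7*x^2 + 6*x + 1) dx. Term by term:
    ∫_0^2 4*x^8 dx = 2048/9;  ∫_0^2 4*x^7 dx = 128;  ∫_0^2 5*x^6 dx = 640/7;
    ∫_0^2 -10*x^5 dx = -320/3;  ∫_0^2 -9*x^4 dx = -288/5;  ∫_0^2 -8*x^3 dx = -32;
    ∫_0^2 7*x^2 dx = 56/3;  ∫_0^2 6*x dx = 12;  ∫_0^2 1 dx = 2.
  Sum: 2048/9 + 128 + 640/7 − 320/3 − 288/5 − 32 + 56/3 + 12 + 2 = 89266/315.
  ∫_0^2 u'(x)^2 dx = ∫_0^2 (64*x^6 + 48*x^5 + 41*x^4 - 36*x^3 - 14*x^2 - 12*x + 9) dx. Term by term:
    ∫_0^2 64*x^6 dx = 8192/7;  ∫_0^2 48*x^5 dx = 512;  ∫_0^2 41*x^4 dx = 1312/5;
    ∫_0^2 -36*x^3 dx = -144;  ∫_0^2 -14*x^2 dx = -112/3;  ∫_0^2 -12*x dx = -24;
    ∫_0^2 9 dx = 18.
  Sum: 8192/7 + 512 + 1312/5 − 144 − 112/3 − 24 + 18 = 184522/105.
Adding: ||u||_{H^1}^2 = 89266/315 + 184522/105 = 642832/315.


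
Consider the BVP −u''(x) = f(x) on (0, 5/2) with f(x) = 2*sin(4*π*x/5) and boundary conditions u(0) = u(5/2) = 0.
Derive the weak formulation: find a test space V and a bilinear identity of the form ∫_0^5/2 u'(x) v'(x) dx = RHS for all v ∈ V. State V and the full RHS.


V = H^1_0(0, 5/2) (so v(0) = v(5/2) = 0); weak form: ∫_0^5/2 u'v' dx = ∫_0^5/2 (2*sin(4*π*x/5)) v dx for all v ∈ V.

Multiply both sides by a test function v and integrate from 0 to 5/2:
  ∫_0^5/2 −u''(x) v(x) dx = ∫_0^5/2 f(x) v(x) dx.
Integrate the LHS by parts once:
  ∫_0^5/2 −u'' v dx = −[u'(x) v(x)]_0^5/2 + ∫_0^5/2 u'(x) v'(x) dx.
Thus ∫_0^5/2 u'(x) v'(x) dx = ∫_0^5/2 f(x) v(x) dx + [u'(x) v(x)]_0^5/2.
Choose V so that boundary terms are either known or forced to vanish.
u is Dirichlet: u(0) = u(5/2) = 0. Let V = H^1_0(0, 5/2); then v(0) = v(5/2) = 0, and [u' v]_0^5/2 = 0.
Weak formulation: find u (satisfying any essential BC) such that ∫_0^5/2 u'(x) v'(x) dx = ∫_0^5/2 f v dx for all v ∈ V.
Substituting f(x) = 2*sin(4*π*x/5), the right-hand side is ∫_0^5/2 (2*sin(4*π*x/5)) v dx.
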